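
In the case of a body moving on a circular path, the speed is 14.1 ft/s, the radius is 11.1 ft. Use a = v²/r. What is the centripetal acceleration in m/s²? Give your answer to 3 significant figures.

Directly: a = v²/r.
v = 14.1 ft/s = 4.298 m/s; r = 11.1 ft = 3.383 m.
a = 5.459 m/s²

5.46 m/s²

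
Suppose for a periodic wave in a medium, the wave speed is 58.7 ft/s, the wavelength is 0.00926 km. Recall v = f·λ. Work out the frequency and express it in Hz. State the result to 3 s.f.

1.93 Hz

Solving v = f·λ for f: f = v/λ.
v = 58.7 ft/s = 17.89 m/s; λ = 0.00926 km = 9.260 m.
f = 1.932 Hz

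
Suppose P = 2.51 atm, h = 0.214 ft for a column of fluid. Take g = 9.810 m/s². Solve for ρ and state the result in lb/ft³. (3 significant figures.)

24800 lb/ft³

Solving P = ρ·g·h for ρ: ρ = P/(g·h).
P = 2.51 atm = 2.543×10^5 Pa; h = 0.214 ft = 0.06523 m; g = 9.810 m/s².
ρ = 3.975×10^5 kg/m³
3.975×10^5 kg/m³ × (1 lb/ft³ / 16.02 kg/m³) = 24813 lb/ft³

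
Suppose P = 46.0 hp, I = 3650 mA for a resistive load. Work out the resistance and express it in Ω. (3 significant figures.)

Solving P = I²R for R: R = P/I².
P = 46.0 hp = 34302 W; I = 3650 mA = 3.650 A.
R = 2575 Ω

2570 Ω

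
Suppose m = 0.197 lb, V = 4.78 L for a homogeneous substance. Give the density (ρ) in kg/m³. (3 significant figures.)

ρ is given directly by: ρ = m/V.
m = 0.197 lb = 0.08936 kg; V = 4.78 L = 0.004780 m³.
ρ = 18.69 kg/m³

18.7 kg/m³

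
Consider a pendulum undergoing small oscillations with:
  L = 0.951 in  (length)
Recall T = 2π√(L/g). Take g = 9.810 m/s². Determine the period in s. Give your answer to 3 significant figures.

0.312 s

T is given directly by: T = 2π√(L/g).
L = 0.951 in = 0.02416 m; g = 9.810 m/s².
T = 0.3118 s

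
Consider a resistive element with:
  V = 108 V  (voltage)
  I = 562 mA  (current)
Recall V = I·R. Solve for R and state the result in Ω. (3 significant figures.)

Solving V = I·R for R: R = V/I.
V = 108 V; I = 562 mA = 0.5620 A.
R = 192.2 Ω

192 Ω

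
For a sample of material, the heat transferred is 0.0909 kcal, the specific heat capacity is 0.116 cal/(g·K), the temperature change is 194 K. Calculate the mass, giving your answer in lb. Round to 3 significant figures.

Rearranging Q = m·c·ΔT for m: m = Q/(c·ΔT).
Q = 0.0909 kcal = 380.3 J; c = 0.116 cal/(g·K) = 485.3 J/(kg·K); ΔT = 194 K.
m = 0.004039 kg
0.004039 kg × (1 lb / 0.4536 kg) = 0.008905 lb

0.00891 lb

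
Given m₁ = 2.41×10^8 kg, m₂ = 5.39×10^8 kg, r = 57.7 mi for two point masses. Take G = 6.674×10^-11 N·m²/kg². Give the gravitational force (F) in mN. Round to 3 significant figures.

1.01 mN

From Newton's law of gravitation: F = Gm₁m₂/r².
m₁ = 2.41×10^8 kg; m₂ = 5.39×10^8 kg; r = 57.7 mi = 92859 m; G = 6.674×10^-11 N·m²/kg².
F = 0.001005 N
0.001005 N × (1 mN / 0.001000 N) = 1.005 mN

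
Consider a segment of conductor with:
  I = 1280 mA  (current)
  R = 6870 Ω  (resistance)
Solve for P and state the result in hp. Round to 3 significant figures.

P is given directly by: P = I²R.
I = 1280 mA = 1.280 A; R = 6870 Ω.
P = 11256 W  (the unit combination reduces to kg·m²/s³ = W)
11256 W × (1 hp / 745.7 W) = 15.09 hp

15.1 hp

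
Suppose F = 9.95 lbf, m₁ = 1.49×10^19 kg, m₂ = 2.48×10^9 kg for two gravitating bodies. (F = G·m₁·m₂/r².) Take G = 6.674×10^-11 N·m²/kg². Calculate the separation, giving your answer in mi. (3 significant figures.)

1.47×10^5 mi

Rearranging: r = √(G·m₁m₂/F).
F = 9.95 lbf = 44.26 N; m₁ = 1.49×10^19 kg; m₂ = 2.48×10^9 kg; G = 6.674×10^-11 N·m²/kg².
r = 2.361×10^8 m
2.361×10^8 m × (1 mi / 1609 m) = 1.467×10^5 mi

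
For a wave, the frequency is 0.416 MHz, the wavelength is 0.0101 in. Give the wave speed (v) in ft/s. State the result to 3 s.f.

350 ft/s

Directly: v = fλ.
f = 0.416 MHz = 4.160×10^5 Hz; λ = 0.0101 in = 2.565×10^-4 m.
v = 106.7 m/s
106.7 m/s × (1 ft/s / 0.3048 m/s) = 350.1 ft/s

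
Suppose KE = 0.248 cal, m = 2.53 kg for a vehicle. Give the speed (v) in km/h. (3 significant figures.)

Solving KE = ½mv² for v: v = √(2·KE/m).
KE = 0.248 cal = 1.038 J; m = 2.53 kg.
v = 0.9057 m/s
0.9057 m/s × (1 km/h / 0.2778 m/s) = 3.260 km/h

3.26 km/h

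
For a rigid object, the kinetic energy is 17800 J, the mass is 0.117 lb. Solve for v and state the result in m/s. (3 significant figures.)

819 m/s

Rearranging: v = √(2·KE/m).
KE = 17800 J; m = 0.117 lb = 0.05307 kg.
v = 819.0 m/s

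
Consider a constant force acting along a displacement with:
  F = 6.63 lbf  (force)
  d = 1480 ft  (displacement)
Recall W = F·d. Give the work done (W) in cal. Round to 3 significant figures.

3180 cal

Directly: W = F·d.
F = 6.63 lbf = 29.49 N; d = 1480 ft = 451.1 m.
W = 13304 J  (the unit combination reduces to kg·m²/s² = J)
13304 J × (1 cal / 4.184 J) = 3180 cal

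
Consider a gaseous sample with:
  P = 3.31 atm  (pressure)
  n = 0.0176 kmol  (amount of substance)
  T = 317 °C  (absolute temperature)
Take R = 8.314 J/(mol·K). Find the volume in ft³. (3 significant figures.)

Rearranging: V = nRT/P.
P = 3.31 atm = 3.354×10^5 Pa; n = 0.0176 kmol = 17.60 mol; T = 317 °C = 590.1 K; R = 8.314 J/(mol·K).
V = 0.2575 m³
0.2575 m³ × (1 ft³ / 0.02832 m³) = 9.093 ft³

9.09 ft³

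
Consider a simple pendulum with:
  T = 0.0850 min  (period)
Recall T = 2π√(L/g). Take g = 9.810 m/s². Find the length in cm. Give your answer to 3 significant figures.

646 cm

Solving T = 2π√(L/g) for L: L = g·(T/2π)².
T = 0.0850 min = 5.100 s; g = 9.810 m/s².
L = 6.463 m
6.463 m × (1 cm / 0.01000 m) = 646.3 cm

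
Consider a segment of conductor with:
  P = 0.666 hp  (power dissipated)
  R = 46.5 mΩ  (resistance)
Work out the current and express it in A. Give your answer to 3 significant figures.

103 A

Rearranging P = I²R for I: I = √(P/R).
P = 0.666 hp = 496.6 W; R = 46.5 mΩ = 0.04650 Ω.
I = 103.3 A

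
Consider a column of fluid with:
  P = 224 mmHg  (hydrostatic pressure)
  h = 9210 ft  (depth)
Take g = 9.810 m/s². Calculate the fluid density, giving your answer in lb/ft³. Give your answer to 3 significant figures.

Rearranging P = ρ·g·h for ρ: ρ = P/(g·h).
P = 224 mmHg = 29864 Pa; h = 9210 ft = 2807 m; g = 9.810 m/s².
ρ = 1.084 kg/m³
1.084 kg/m³ × (1 lb/ft³ / 16.02 kg/m³) = 0.06770 lb/ft³

0.0677 lb/ft³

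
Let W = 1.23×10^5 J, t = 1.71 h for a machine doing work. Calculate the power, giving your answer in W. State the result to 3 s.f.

20.0 W

P is given directly by: P = W/t.
W = 1.23×10^5 J; t = 1.71 h = 6156 s.
P = 19.98 W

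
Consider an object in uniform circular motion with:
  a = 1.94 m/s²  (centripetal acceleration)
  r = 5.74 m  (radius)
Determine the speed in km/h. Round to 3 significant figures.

12.0 km/h

Rearranging a = v²/r for v: v = √(a·r).
a = 1.94 m/s²; r = 5.74 m.
v = 3.337 m/s
3.337 m/s × (1 km/h / 0.2778 m/s) = 12.01 km/h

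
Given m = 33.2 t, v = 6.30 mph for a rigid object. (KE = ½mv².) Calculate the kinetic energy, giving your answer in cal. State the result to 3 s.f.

31500 cal

KE is given directly by: KE = ½mv².
m = 33.2 t = 33200 kg; v = 6.30 mph = 2.816 m/s.
KE = 1.317×10^5 J
1.317×10^5 J × (1 cal / 4.184 J) = 31470 cal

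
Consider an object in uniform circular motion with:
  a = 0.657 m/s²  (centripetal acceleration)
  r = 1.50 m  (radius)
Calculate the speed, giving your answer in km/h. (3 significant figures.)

Rearranging a = v²/r for v: v = √(a·r).
a = 0.657 m/s²; r = 1.50 m.
v = 0.9927 m/s
0.9927 m/s × (1 km/h / 0.2778 m/s) = 3.574 km/h

3.57 km/h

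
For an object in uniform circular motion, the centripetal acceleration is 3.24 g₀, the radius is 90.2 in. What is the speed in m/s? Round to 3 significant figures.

Solving a = v²/r for v: v = √(a·r).
a = 3.24 g₀ = 31.77 m/s²; r = 90.2 in = 2.291 m.
v = 8.532 m/s

8.53 m/s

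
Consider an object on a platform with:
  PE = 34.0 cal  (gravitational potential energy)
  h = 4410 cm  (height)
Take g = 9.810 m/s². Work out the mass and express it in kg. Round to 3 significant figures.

Solving PE = m·g·h for m: m = PE/(g·h).
PE = 34.0 cal = 142.3 J; h = 4410 cm = 44.10 m; g = 9.810 m/s².
m = 0.3288 kg

0.329 kg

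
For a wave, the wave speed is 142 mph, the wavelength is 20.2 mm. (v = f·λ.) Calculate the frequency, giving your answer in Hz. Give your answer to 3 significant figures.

3140 Hz

Rearranging v = f·λ for f: f = v/λ.
v = 142 mph = 63.48 m/s; λ = 20.2 mm = 0.02020 m.
f = 3143 Hz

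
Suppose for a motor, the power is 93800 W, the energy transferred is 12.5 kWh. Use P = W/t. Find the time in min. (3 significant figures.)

8.00 min

Rearranging: t = W/P.
P = 93800 W; W = 12.5 kWh = 4.500×10^7 J.
t = 479.7 s
479.7 s × (1 min / 60.00 s) = 7.996 min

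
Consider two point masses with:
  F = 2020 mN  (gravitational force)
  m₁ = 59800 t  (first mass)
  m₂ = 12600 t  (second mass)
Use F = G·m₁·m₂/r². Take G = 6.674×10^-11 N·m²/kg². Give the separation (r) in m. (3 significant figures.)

158 m

Rearranging: r = √(G·m₁m₂/F).
F = 2020 mN = 2.020 N; m₁ = 59800 t = 5.980×10^7 kg; m₂ = 12600 t = 1.260×10^7 kg; G = 6.674×10^-11 N·m²/kg².
r = 157.8 m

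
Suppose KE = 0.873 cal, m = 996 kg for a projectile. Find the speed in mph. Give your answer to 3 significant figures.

Rearranging KE = ½mv² for v: v = √(2·KE/m).
KE = 0.873 cal = 3.653 J; m = 996 kg.
v = 0.08564 m/s
0.08564 m/s × (1 mph / 0.4470 m/s) = 0.1916 mph

0.192 mph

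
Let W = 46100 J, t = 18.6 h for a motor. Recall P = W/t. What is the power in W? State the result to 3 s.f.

0.688 W

P is given directly by: P = W/t.
W = 46100 J; t = 18.6 h = 66960 s.
P = 0.6885 W  (the unit combination reduces to kg·m²/s³ = W)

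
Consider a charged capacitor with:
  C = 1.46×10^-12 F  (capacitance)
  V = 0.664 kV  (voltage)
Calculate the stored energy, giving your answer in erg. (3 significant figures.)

3.22 erg

E is given directly by: E = ½CV².
C = 1.46×10^-12 F; V = 0.664 kV = 664.0 V.
E = 3.219×10^-7 J
3.219×10^-7 J × (1 erg / 1.000×10^-7 J) = 3.219 erg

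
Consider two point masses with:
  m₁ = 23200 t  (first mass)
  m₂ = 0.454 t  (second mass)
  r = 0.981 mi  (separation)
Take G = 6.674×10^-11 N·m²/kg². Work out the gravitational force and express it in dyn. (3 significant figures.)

0.0282 dyn

Directly: F = Gm₁m₂/r².
m₁ = 23200 t = 2.320×10^7 kg; m₂ = 0.454 t = 454.0 kg; r = 0.981 mi = 1579 m; G = 6.674×10^-11 N·m²/kg².
F = 2.820×10^-7 N
2.820×10^-7 N × (1 dyn / 1.000×10^-5 N) = 0.02820 dyn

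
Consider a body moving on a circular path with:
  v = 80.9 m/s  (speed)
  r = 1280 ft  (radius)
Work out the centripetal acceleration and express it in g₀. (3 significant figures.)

1.71 g₀

Directly: a = v²/r.
v = 80.9 m/s; r = 1280 ft = 390.1 m.
a = 16.78 m/s²
16.78 m/s² × (1 g₀ / 9.807 m/s²) = 1.711 g₀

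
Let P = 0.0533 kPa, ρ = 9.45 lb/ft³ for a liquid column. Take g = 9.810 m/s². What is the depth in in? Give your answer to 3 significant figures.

1.41 in

Solving P = ρ·g·h for h: h = P/(ρ·g).
P = 0.0533 kPa = 53.30 Pa; ρ = 9.45 lb/ft³ = 151.4 kg/m³; g = 9.810 m/s².
h = 0.03589 m
0.03589 m × (1 in / 0.02540 m) = 1.413 in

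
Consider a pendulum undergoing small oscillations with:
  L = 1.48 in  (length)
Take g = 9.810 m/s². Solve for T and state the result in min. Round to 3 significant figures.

T is given directly by: T = 2π√(L/g).
L = 1.48 in = 0.03759 m; g = 9.810 m/s².
T = 0.3889 s
0.3889 s × (1 min / 60.00 s) = 0.006482 min

0.00648 min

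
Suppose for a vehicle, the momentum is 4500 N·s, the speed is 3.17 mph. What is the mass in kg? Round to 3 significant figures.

3180 kg

Solving p = m·v for m: m = p/v.
p = 4500 N·s = 4500 kg·m/s; v = 3.17 mph = 1.417 m/s.
m = 3175 kg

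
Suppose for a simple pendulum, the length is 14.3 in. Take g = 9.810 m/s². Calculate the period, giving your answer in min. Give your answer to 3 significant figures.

Directly: T = 2π√(L/g).
L = 14.3 in = 0.3632 m; g = 9.810 m/s².
T = 1.209 s
1.209 s × (1 min / 60.00 s) = 0.02015 min

0.0202 min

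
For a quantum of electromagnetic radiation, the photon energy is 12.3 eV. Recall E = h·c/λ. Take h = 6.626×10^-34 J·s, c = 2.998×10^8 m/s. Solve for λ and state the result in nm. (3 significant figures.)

101 nm

Rearranging: λ = hc/E.
E = 12.3 eV = 1.971×10^-18 J; h = 6.626×10^-34 J·s; c = 2.998×10^8 m/s.
λ = 1.008×10^-7 m
1.008×10^-7 m × (1 nm / 1.000×10^-9 m) = 100.8 nm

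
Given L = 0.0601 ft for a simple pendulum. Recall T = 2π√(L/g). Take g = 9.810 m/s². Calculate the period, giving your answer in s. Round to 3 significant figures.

Directly: T = 2π√(L/g).
L = 0.0601 ft = 0.01832 m; g = 9.810 m/s².
T = 0.2715 s

0.272 s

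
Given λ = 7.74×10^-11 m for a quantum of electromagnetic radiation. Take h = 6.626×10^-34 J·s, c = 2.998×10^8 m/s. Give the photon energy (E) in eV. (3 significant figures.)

E is given directly by: E = hc/λ.
λ = 7.74×10^-11 m; h = 6.626×10^-34 J·s; c = 2.998×10^8 m/s.
E = 2.567×10^-15 J
2.567×10^-15 J × (1 eV / 1.602×10^-19 J) = 16019 eV

16000 eV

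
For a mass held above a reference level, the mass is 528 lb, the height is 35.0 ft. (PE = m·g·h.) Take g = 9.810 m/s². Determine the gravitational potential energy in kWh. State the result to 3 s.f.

Directly: PE = mgh.
m = 528 lb = 239.5 kg; h = 35.0 ft = 10.67 m; g = 9.810 m/s².
PE = 25064 J
25064 J × (1 kWh / 3.600×10^6 J) = 0.006962 kWh

0.00696 kWh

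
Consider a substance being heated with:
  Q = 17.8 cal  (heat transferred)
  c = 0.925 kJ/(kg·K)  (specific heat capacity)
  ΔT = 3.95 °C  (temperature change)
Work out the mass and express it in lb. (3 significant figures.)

Rearranging: m = Q/(c·ΔT).
Q = 17.8 cal = 74.48 J; c = 0.925 kJ/(kg·K) = 925.0 J/(kg·K); ΔT = 3.95 °C = 3.950 K.
m = 0.02038 kg
0.02038 kg × (1 lb / 0.4536 kg) = 0.04494 lb

0.0449 lb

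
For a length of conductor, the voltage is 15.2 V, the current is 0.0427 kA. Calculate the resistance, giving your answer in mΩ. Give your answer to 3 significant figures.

356 mΩ

From Ohm's law: R = V/I.
V = 15.2 V; I = 0.0427 kA = 42.70 A.
R = 0.3560 Ω
0.3560 Ω × (1 mΩ / 0.001000 Ω) = 356.0 mΩ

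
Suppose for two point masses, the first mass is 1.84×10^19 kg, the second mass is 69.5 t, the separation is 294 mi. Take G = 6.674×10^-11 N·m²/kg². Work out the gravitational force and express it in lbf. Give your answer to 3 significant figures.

F is given directly by: F = Gm₁m₂/r².
m₁ = 1.84×10^19 kg; m₂ = 69.5 t = 69500 kg; r = 294 mi = 4.731×10^5 m; G = 6.674×10^-11 N·m²/kg².
F = 381.2 N  (the unit combination reduces to kg·m/s² = N)
381.2 N × (1 lbf / 4.448 N) = 85.71 lbf

85.7 lbf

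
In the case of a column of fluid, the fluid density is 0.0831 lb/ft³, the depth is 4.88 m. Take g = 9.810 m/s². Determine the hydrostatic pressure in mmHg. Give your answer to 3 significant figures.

Directly: P = ρgh.
ρ = 0.0831 lb/ft³ = 1.331 kg/m³; h = 4.88 m; g = 9.810 m/s².
P = 63.73 Pa  (the unit combination reduces to kg/(m·s²) = Pa)
63.73 Pa × (1 mmHg / 133.3 Pa) = 0.4780 mmHg

0.478 mmHg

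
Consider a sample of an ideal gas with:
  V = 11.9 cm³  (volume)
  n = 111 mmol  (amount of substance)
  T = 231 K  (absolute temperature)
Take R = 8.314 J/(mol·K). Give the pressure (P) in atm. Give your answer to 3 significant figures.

Directly: P = nRT/V.
V = 11.9 cm³ = 1.190×10^-5 m³; n = 111 mmol = 0.1110 mol; T = 231 K; R = 8.314 J/(mol·K).
P = 1.791×10^7 Pa
1.791×10^7 Pa × (1 atm / 1.013×10^5 Pa) = 176.8 atm

177 atm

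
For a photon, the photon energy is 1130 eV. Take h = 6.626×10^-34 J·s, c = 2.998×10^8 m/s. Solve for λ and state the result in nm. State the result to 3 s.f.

Solving E = h·c/λ for λ: λ = hc/E.
E = 1130 eV = 1.810×10^-16 J; h = 6.626×10^-34 J·s; c = 2.998×10^8 m/s.
λ = 1.097×10^-9 m
1.097×10^-9 m × (1 nm / 1.000×10^-9 m) = 1.097 nm

1.10 nm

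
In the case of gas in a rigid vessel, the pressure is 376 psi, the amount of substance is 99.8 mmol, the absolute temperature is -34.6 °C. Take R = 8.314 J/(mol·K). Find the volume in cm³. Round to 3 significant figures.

76.4 cm³

From the ideal-gas law: V = nRT/P.
P = 376 psi = 2.592×10^6 Pa; n = 99.8 mmol = 0.09980 mol; T = -34.6 °C = 238.5 K; R = 8.314 J/(mol·K).
V = 7.635×10^-5 m³
7.635×10^-5 m³ × (1 cm³ / 1.000×10^-6 m³) = 76.35 cm³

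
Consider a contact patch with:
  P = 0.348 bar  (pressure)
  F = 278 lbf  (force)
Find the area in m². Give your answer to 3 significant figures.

0.0355 m²

Rearranging P = F/A for A: A = F/P.
P = 0.348 bar = 34800 Pa; F = 278 lbf = 1237 N.
A = 0.03553 m²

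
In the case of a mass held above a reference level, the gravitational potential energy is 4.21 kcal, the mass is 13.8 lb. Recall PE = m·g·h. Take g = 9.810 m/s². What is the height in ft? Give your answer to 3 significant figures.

941 ft

Solving PE = m·g·h for h: h = PE/(m·g).
PE = 4.21 kcal = 17615 J; m = 13.8 lb = 6.260 kg; g = 9.810 m/s².
h = 286.9 m
286.9 m × (1 ft / 0.3048 m) = 941.1 ft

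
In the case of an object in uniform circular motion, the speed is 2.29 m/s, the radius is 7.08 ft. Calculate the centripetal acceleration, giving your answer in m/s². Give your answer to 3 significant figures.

a is given directly by: a = v²/r.
v = 2.29 m/s; r = 7.08 ft = 2.158 m.
a = 2.430 m/s²

2.43 m/s²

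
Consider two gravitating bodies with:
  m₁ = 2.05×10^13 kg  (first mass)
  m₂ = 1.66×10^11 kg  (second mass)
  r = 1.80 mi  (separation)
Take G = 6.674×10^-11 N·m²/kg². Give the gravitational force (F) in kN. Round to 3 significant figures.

Directly: F = Gm₁m₂/r².
m₁ = 2.05×10^13 kg; m₂ = 1.66×10^11 kg; r = 1.80 mi = 2897 m; G = 6.674×10^-11 N·m²/kg².
F = 2.706×10^7 N  (the unit combination reduces to kg·m/s² = N)
2.706×10^7 N × (1 kN / 1000 N) = 27065 kN

27100 kN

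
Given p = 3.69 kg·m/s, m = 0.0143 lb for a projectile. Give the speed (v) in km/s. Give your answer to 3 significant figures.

Rearranging: v = p/m.
p = 3.69 kg·m/s; m = 0.0143 lb = 0.006486 kg.
v = 568.9 m/s
568.9 m/s × (1 km/s / 1000 m/s) = 0.5689 km/s

0.569 km/s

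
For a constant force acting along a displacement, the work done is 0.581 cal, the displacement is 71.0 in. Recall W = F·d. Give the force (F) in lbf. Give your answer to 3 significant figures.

Rearranging: F = W/d.
W = 0.581 cal = 2.431 J; d = 71.0 in = 1.803 m.
F = 1.348 N  (the unit combination reduces to kg·m/s² = N)
1.348 N × (1 lbf / 4.448 N) = 0.3030 lbf

0.303 lbf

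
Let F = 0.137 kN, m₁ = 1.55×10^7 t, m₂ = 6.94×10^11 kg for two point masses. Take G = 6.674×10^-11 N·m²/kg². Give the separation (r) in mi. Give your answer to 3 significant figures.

From Newton's law of gravitation: r = √(G·m₁m₂/F).
F = 0.137 kN = 137.0 N; m₁ = 1.55×10^7 t = 1.550×10^10 kg; m₂ = 6.94×10^11 kg; G = 6.674×10^-11 N·m²/kg².
r = 72390 m
72390 m × (1 mi / 1609 m) = 44.98 mi

45.0 mi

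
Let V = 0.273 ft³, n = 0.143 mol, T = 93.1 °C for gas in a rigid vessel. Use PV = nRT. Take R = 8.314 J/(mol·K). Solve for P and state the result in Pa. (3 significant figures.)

P is given directly by: P = nRT/V.
V = 0.273 ft³ = 0.007730 m³; n = 0.143 mol; T = 93.1 °C = 366.2 K; R = 8.314 J/(mol·K).
P = 56327 Pa  (the unit combination reduces to kg/(m·s²) = Pa)

56300 Pa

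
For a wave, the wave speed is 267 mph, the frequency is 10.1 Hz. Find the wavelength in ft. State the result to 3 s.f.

Rearranging v = f·λ for λ: λ = v/f.
v = 267 mph = 119.4 m/s; f = 10.1 Hz.
λ = 11.82 m
11.82 m × (1 ft / 0.3048 m) = 38.77 ft

38.8 ft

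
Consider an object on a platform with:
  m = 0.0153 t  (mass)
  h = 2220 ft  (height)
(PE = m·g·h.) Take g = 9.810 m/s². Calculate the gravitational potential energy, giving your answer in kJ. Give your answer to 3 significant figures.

102 kJ

PE is given directly by: PE = mgh.
m = 0.0153 t = 15.30 kg; h = 2220 ft = 676.7 m; g = 9.810 m/s².
PE = 1.016×10^5 J
1.016×10^5 J × (1 kJ / 1000 J) = 101.6 kJ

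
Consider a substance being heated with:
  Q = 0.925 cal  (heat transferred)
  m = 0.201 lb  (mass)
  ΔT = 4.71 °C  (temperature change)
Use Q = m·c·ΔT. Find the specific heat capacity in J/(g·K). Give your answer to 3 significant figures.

0.00901 J/(g·K)

Rearranging Q = m·c·ΔT for c: c = Q/(m·ΔT).
Q = 0.925 cal = 3.870 J; m = 0.201 lb = 0.09117 kg; ΔT = 4.71 °C = 4.710 K.
c = 9.013 J/(kg·K)
9.013 J/(kg·K) × (1 J/(g·K) / 1000 J/(kg·K)) = 0.009013 J/(g·K)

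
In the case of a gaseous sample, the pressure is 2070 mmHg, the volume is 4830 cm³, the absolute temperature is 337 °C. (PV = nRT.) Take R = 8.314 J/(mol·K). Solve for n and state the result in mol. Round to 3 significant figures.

0.263 mol

Rearranging PV = nRT for n: n = PV/(RT).
P = 2070 mmHg = 2.760×10^5 Pa; V = 4830 cm³ = 0.004830 m³; T = 337 °C = 610.1 K; R = 8.314 J/(mol·K).
n = 0.2628 mol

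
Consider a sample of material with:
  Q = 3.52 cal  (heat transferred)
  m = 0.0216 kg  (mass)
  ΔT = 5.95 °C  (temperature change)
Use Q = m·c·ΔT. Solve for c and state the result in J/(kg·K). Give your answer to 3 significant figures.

Rearranging Q = m·c·ΔT for c: c = Q/(m·ΔT).
Q = 3.52 cal = 14.73 J; m = 0.0216 kg; ΔT = 5.95 °C = 5.950 K.
c = 114.6 J/(kg·K)

115 J/(kg·K)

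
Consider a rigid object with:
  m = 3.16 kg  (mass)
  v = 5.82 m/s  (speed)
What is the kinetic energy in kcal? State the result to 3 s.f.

0.0128 kcal

Directly: KE = ½mv².
m = 3.16 kg; v = 5.82 m/s.
KE = 53.52 J
53.52 J × (1 kcal / 4184 J) = 0.01279 kcal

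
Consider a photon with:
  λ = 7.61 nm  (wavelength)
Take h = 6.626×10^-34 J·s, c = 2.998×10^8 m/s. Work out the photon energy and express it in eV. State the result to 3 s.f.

E is given directly by: E = hc/λ.
λ = 7.61 nm = 7.610×10^-9 m; h = 6.626×10^-34 J·s; c = 2.998×10^8 m/s.
E = 2.610×10^-17 J
2.610×10^-17 J × (1 eV / 1.602×10^-19 J) = 162.9 eV

163 eV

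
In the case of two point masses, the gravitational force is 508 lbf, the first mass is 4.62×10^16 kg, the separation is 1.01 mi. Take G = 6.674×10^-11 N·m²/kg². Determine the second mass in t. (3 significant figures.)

1.94 t

Rearranging: m₂ = F·r²/(G·m₁).
F = 508 lbf = 2260 N; m₁ = 4.62×10^16 kg; r = 1.01 mi = 1625 m; G = 6.674×10^-11 N·m²/kg².
m₂ = 1936 kg
1936 kg × (1 t / 1000 kg) = 1.936 t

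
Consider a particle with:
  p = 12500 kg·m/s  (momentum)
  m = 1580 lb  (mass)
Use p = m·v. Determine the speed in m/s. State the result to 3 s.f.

17.4 m/s

Rearranging: v = p/m.
p = 12500 kg·m/s; m = 1580 lb = 716.7 kg.
v = 17.44 m/s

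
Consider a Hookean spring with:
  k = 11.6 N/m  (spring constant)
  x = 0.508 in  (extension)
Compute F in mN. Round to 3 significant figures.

Directly: F = kx.
k = 11.6 N/m; x = 0.508 in = 0.01290 m.
F = 0.1497 N  (the unit combination reduces to kg·m/s² = N)
0.1497 N × (1 mN / 0.001000 N) = 149.7 mN

150 mN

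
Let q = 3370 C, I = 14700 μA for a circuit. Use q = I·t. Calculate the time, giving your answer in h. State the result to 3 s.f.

Solving q = I·t for t: t = q/I.
q = 3370 C; I = 14700 μA = 0.01470 A.
t = 2.293×10^5 s
2.293×10^5 s × (1 h / 3600 s) = 63.68 h

63.7 h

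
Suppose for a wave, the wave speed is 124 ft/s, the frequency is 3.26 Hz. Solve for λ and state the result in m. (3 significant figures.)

11.6 m

Rearranging: λ = v/f.
v = 124 ft/s = 37.80 m/s; f = 3.26 Hz.
λ = 11.59 m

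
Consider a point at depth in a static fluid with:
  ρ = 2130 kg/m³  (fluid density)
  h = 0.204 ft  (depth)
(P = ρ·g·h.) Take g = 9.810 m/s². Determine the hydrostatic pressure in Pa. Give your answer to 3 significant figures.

Directly: P = ρgh.
ρ = 2130 kg/m³; h = 0.204 ft = 0.06218 m; g = 9.810 m/s².
P = 1299 Pa  (the unit combination reduces to kg/(m·s²) = Pa)

1300 Pa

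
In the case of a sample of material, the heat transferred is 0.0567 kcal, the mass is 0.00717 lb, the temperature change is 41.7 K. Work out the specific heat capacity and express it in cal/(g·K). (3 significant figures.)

0.418 cal/(g·K)

Solving Q = m·c·ΔT for c: c = Q/(m·ΔT).
Q = 0.0567 kcal = 237.2 J; m = 0.00717 lb = 0.003252 kg; ΔT = 41.7 K.
c = 1749 J/(kg·K)
1749 J/(kg·K) × (1 cal/(g·K) / 4184 J/(kg·K)) = 0.4181 cal/(g·K)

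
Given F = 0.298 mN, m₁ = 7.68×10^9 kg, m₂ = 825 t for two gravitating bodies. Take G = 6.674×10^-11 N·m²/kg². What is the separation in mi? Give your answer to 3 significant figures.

23.4 mi

Solving F = G·m₁·m₂/r² for r: r = √(G·m₁m₂/F).
F = 0.298 mN = 2.980×10^-4 N; m₁ = 7.68×10^9 kg; m₂ = 825 t = 8.250×10^5 kg; G = 6.674×10^-11 N·m²/kg².
r = 37670 m
37670 m × (1 mi / 1609 m) = 23.41 mi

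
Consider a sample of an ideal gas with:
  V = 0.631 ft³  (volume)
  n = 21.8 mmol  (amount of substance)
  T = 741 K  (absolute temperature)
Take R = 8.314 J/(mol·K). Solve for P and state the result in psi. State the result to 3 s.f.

1.09 psi

Directly: P = nRT/V.
V = 0.631 ft³ = 0.01787 m³; n = 21.8 mmol = 0.02180 mol; T = 741 K; R = 8.314 J/(mol·K).
P = 7516 Pa  (the unit combination reduces to kg/(m·s²) = Pa)
7516 Pa × (1 psi / 6895 Pa) = 1.090 psi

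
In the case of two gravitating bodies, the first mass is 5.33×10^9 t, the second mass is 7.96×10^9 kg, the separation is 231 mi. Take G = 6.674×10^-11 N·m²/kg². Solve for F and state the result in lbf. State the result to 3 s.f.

4.61 lbf

From Newton's law of gravitation: F = Gm₁m₂/r².
m₁ = 5.33×10^9 t = 5.330×10^12 kg; m₂ = 7.96×10^9 kg; r = 231 mi = 3.718×10^5 m; G = 6.674×10^-11 N·m²/kg².
F = 20.49 N
20.49 N × (1 lbf / 4.448 N) = 4.606 lbf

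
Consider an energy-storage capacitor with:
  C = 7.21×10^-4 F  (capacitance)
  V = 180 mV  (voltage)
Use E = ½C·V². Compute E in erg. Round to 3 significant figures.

117 erg

Directly: E = ½CV².
C = 7.21×10^-4 F; V = 180 mV = 0.1800 V.
E = 1.168×10^-5 J  (the unit combination reduces to kg·m²/s² = J)
1.168×10^-5 J × (1 erg / 1.000×10^-7 J) = 116.8 erg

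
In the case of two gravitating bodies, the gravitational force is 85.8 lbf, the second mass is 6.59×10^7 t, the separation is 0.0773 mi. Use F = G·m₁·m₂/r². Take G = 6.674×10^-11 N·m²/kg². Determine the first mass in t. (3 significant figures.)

Rearranging F = G·m₁·m₂/r² for m₁: m₁ = F·r²/(G·m₂).
F = 85.8 lbf = 381.7 N; m₂ = 6.59×10^7 t = 6.590×10^10 kg; r = 0.0773 mi = 124.4 m; G = 6.674×10^-11 N·m²/kg².
m₁ = 1.343×10^6 kg
1.343×10^6 kg × (1 t / 1000 kg) = 1343 t

1340 t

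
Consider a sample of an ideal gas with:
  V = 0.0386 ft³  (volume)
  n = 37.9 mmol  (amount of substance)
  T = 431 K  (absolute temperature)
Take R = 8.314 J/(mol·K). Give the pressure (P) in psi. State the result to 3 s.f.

Directly: P = nRT/V.
V = 0.0386 ft³ = 0.001093 m³; n = 37.9 mmol = 0.03790 mol; T = 431 K; R = 8.314 J/(mol·K).
P = 1.242×10^5 Pa
1.242×10^5 Pa × (1 psi / 6895 Pa) = 18.02 psi

18.0 psi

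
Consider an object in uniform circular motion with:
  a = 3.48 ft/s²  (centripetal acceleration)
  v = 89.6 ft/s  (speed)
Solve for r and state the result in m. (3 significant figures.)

703 m

Rearranging a = v²/r for r: r = v²/a.
a = 3.48 ft/s² = 1.061 m/s²; v = 89.6 ft/s = 27.31 m/s.
r = 703.2 m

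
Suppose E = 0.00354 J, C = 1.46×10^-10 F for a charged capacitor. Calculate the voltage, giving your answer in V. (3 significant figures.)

6960 V

Rearranging E = ½C·V² for V: V = √(2E/C).
E = 0.00354 J; C = 1.46×10^-10 F.
V = 6964 V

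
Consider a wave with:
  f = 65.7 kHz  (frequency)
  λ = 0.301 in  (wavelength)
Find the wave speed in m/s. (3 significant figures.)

v is given directly by: v = fλ.
f = 65.7 kHz = 65700 Hz; λ = 0.301 in = 0.007645 m.
v = 502.3 m/s

502 m/s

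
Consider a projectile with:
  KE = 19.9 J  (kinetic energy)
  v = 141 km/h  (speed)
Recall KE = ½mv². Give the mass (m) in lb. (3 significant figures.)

0.0572 lb

Rearranging: m = 2·KE/v².
KE = 19.9 J; v = 141 km/h = 39.17 m/s.
m = 0.02594 kg
0.02594 kg × (1 lb / 0.4536 kg) = 0.05720 lb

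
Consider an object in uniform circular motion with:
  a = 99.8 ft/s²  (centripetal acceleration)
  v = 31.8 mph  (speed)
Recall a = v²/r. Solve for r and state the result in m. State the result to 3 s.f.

Rearranging a = v²/r for r: r = v²/a.
a = 99.8 ft/s² = 30.42 m/s²; v = 31.8 mph = 14.22 m/s.
r = 6.644 m

6.64 m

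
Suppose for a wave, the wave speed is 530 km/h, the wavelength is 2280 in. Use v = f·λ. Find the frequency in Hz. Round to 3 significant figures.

2.54 Hz

Rearranging: f = v/λ.
v = 530 km/h = 147.2 m/s; λ = 2280 in = 57.91 m.
f = 2.542 Hz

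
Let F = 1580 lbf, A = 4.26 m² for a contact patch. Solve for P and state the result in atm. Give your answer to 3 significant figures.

0.0163 atm

P is given directly by: P = F/A.
F = 1580 lbf = 7028 N; A = 4.26 m².
P = 1650 Pa  (the unit combination reduces to kg/(m·s²) = Pa)
1650 Pa × (1 atm / 1.013×10^5 Pa) = 0.01628 atm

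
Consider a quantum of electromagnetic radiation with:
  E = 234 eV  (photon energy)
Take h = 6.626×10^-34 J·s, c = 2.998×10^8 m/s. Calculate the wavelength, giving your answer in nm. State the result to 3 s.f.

5.30 nm

Rearranging E = h·c/λ for λ: λ = hc/E.
E = 234 eV = 3.749×10^-17 J; h = 6.626×10^-34 J·s; c = 2.998×10^8 m/s.
λ = 5.299×10^-9 m
5.299×10^-9 m × (1 nm / 1.000×10^-9 m) = 5.299 nm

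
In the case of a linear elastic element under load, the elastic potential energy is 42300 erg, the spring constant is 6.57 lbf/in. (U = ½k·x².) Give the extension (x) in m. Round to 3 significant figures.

Rearranging: x = √(2U/k).
U = 42300 erg = 0.004230 J; k = 6.57 lbf/in = 1151 N/m.
x = 0.002712 m

0.00271 m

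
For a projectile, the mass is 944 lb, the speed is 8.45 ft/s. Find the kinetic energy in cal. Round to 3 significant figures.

339 cal

Directly: KE = ½mv².
m = 944 lb = 428.2 kg; v = 8.45 ft/s = 2.576 m/s.
KE = 1420 J  (the unit combination reduces to kg·m²/s² = J)
1420 J × (1 cal / 4.184 J) = 339.4 cal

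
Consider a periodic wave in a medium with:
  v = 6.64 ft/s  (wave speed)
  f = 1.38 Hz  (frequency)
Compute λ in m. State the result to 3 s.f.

1.47 m

Rearranging: λ = v/f.
v = 6.64 ft/s = 2.024 m/s; f = 1.38 Hz.
λ = 1.467 m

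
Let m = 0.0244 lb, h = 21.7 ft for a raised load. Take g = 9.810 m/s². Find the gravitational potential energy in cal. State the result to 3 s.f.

PE is given directly by: PE = mgh.
m = 0.0244 lb = 0.01107 kg; h = 21.7 ft = 6.614 m; g = 9.810 m/s².
PE = 0.7181 J
0.7181 J × (1 cal / 4.184 J) = 0.1716 cal

0.172 cal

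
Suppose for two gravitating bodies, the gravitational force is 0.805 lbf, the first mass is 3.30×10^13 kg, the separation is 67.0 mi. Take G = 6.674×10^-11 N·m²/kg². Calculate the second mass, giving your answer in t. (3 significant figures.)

18900 t

Solving F = G·m₁·m₂/r² for m₂: m₂ = F·r²/(G·m₁).
F = 0.805 lbf = 3.581 N; m₁ = 3.30×10^13 kg; r = 67.0 mi = 1.078×10^5 m; G = 6.674×10^-11 N·m²/kg².
m₂ = 1.890×10^7 kg
1.890×10^7 kg × (1 t / 1000 kg) = 18903 t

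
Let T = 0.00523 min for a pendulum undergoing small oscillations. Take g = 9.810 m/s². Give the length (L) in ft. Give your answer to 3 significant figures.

Solving T = 2π√(L/g) for L: L = g·(T/2π)².
T = 0.00523 min = 0.3138 s; g = 9.810 m/s².
L = 0.02447 m
0.02447 m × (1 ft / 0.3048 m) = 0.08028 ft

0.0803 ft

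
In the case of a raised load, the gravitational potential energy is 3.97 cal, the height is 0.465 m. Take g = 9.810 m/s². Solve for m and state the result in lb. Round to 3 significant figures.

8.03 lb

Solving PE = m·g·h for m: m = PE/(g·h).
PE = 3.97 cal = 16.61 J; h = 0.465 m; g = 9.810 m/s².
m = 3.641 kg
3.641 kg × (1 lb / 0.4536 kg) = 8.028 lb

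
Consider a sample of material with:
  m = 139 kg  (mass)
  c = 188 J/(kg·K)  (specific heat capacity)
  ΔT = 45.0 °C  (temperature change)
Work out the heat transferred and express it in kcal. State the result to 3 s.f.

Q is given directly by: Q = mcΔT.
m = 139 kg; c = 188 J/(kg·K); ΔT = 45.0 °C = 45.00 K.
Q = 1.176×10^6 J  (the unit combination reduces to kg·m²/s² = J)
1.176×10^6 J × (1 kcal / 4184 J) = 281.1 kcal

281 kcal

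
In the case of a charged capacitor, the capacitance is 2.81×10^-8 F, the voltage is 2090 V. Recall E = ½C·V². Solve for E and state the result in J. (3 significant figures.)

E is given directly by: E = ½CV².
C = 2.81×10^-8 F; V = 2090 V.
E = 0.06137 J

0.0614 J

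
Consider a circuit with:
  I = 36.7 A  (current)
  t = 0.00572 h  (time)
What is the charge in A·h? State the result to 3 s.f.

0.210 A·h

Directly: q = It.
I = 36.7 A; t = 0.00572 h = 20.59 s.
q = 755.7 C
755.7 C × (1 A·h / 3600 C) = 0.2099 A·h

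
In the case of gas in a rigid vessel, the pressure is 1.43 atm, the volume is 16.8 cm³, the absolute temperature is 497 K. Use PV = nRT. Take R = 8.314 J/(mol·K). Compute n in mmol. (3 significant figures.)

From the ideal-gas law: n = PV/(RT).
P = 1.43 atm = 1.449×10^5 Pa; V = 16.8 cm³ = 1.680×10^-5 m³; T = 497 K; R = 8.314 J/(mol·K).
n = 5.891×10^-4 mol
5.891×10^-4 mol × (1 mmol / 0.001000 mol) = 0.5891 mmol

0.589 mmol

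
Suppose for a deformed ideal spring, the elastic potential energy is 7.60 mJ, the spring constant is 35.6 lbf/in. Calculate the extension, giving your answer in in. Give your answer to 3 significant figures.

0.0615 in

Solving U = ½k·x² for x: x = √(2U/k).
U = 7.60 mJ = 0.007600 J; k = 35.6 lbf/in = 6235 N/m.
x = 0.001561 m
0.001561 m × (1 in / 0.02540 m) = 0.06147 in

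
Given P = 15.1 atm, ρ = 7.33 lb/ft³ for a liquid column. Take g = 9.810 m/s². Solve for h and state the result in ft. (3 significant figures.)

Rearranging: h = P/(ρ·g).
P = 15.1 atm = 1.530×10^6 Pa; ρ = 7.33 lb/ft³ = 117.4 kg/m³; g = 9.810 m/s².
h = 1328 m
1328 m × (1 ft / 0.3048 m) = 4358 ft

4360 ft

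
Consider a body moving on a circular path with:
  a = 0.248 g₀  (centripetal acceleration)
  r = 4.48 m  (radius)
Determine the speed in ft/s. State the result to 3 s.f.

Rearranging a = v²/r for v: v = √(a·r).
a = 0.248 g₀ = 2.432 m/s²; r = 4.48 m.
v = 3.301 m/s
3.301 m/s × (1 ft/s / 0.3048 m/s) = 10.83 ft/s

10.8 ft/s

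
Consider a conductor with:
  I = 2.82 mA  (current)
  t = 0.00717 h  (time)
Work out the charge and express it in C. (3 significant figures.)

0.0728 C

q is given directly by: q = It.
I = 2.82 mA = 0.002820 A; t = 0.00717 h = 25.81 s.
q = 0.07279 C  (the unit combination reduces to A·s = C)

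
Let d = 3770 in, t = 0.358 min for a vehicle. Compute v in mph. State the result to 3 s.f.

9.97 mph

Directly: v = d/t.
d = 3770 in = 95.76 m; t = 0.358 min = 21.48 s.
v = 4.458 m/s
4.458 m/s × (1 mph / 0.4470 m/s) = 9.972 mph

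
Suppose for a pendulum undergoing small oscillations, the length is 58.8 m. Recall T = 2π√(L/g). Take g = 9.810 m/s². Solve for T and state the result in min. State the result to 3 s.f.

Directly: T = 2π√(L/g).
L = 58.8 m; g = 9.810 m/s².
T = 15.38 s
15.38 s × (1 min / 60.00 s) = 0.2564 min

0.256 min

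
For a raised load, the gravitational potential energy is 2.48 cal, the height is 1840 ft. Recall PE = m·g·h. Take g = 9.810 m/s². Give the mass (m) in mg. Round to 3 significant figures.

Rearranging PE = m·g·h for m: m = PE/(g·h).
PE = 2.48 cal = 10.38 J; h = 1840 ft = 560.8 m; g = 9.810 m/s².
m = 0.001886 kg
0.001886 kg × (1 mg / 1.000×10^-6 kg) = 1886 mg

1890 mg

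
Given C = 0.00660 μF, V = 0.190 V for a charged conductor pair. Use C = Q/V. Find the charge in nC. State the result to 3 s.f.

Rearranging: Q = CV.
C = 0.00660 μF = 6.600×10^-9 F; V = 0.190 V.
Q = 1.254×10^-9 C
1.254×10^-9 C × (1 nC / 1.000×10^-9 C) = 1.254 nC

1.25 nC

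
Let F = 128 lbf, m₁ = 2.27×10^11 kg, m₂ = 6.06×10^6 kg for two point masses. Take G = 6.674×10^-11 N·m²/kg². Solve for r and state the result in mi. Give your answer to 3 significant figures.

From Newton's law of gravitation: r = √(G·m₁m₂/F).
F = 128 lbf = 569.4 N; m₁ = 2.27×10^11 kg; m₂ = 6.06×10^6 kg; G = 6.674×10^-11 N·m²/kg².
r = 401.6 m
401.6 m × (1 mi / 1609 m) = 0.2495 mi

0.250 mi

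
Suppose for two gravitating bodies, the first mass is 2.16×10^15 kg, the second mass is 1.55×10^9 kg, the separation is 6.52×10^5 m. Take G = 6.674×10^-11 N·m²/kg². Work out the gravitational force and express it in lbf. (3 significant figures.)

118 lbf

From Newton's law of gravitation: F = Gm₁m₂/r².
m₁ = 2.16×10^15 kg; m₂ = 1.55×10^9 kg; r = 6.52×10^5 m; G = 6.674×10^-11 N·m²/kg².
F = 525.6 N
525.6 N × (1 lbf / 4.448 N) = 118.2 lbf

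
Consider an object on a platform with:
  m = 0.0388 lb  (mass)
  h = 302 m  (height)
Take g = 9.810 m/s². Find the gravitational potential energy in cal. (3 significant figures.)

12.5 cal

Directly: PE = mgh.
m = 0.0388 lb = 0.01760 kg; h = 302 m; g = 9.810 m/s².
PE = 52.14 J  (the unit combination reduces to kg·m²/s² = J)
52.14 J × (1 cal / 4.184 J) = 12.46 cal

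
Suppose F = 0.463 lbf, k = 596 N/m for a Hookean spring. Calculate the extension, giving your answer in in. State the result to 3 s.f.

Rearranging: x = F/k.
F = 0.463 lbf = 2.060 N; k = 596 N/m.
x = 0.003456 m
0.003456 m × (1 in / 0.02540 m) = 0.1360 in

0.136 in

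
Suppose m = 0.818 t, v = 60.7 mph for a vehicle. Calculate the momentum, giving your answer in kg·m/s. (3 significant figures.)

22200 kg·m/s

Directly: p = mv.
m = 0.818 t = 818.0 kg; v = 60.7 mph = 27.14 m/s.
p = 22197 kg·m/s  (the unit combination reduces to kg·m/s = kg·m/s)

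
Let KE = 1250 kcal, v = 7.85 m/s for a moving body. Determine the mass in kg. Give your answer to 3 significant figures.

Rearranging: m = 2·KE/v².
KE = 1250 kcal = 5.230×10^6 J; v = 7.85 m/s.
m = 1.697×10^5 kg

1.70×10^5 kg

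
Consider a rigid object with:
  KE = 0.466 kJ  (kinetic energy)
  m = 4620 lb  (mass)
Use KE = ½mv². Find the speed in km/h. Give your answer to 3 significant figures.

Rearranging KE = ½mv² for v: v = √(2·KE/m).
KE = 0.466 kJ = 466.0 J; m = 4620 lb = 2096 kg.
v = 0.6669 m/s
0.6669 m/s × (1 km/h / 0.2778 m/s) = 2.401 km/h

2.40 km/h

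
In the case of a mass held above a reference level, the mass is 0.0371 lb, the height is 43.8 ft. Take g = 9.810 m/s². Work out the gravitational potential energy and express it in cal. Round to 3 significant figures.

PE is given directly by: PE = mgh.
m = 0.0371 lb = 0.01683 kg; h = 43.8 ft = 13.35 m; g = 9.810 m/s².
PE = 2.204 J
2.204 J × (1 cal / 4.184 J) = 0.5268 cal

0.527 cal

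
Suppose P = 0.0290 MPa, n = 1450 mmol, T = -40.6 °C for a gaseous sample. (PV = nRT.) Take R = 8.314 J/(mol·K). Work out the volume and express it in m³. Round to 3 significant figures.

From the ideal-gas law: V = nRT/P.
P = 0.0290 MPa = 29000 Pa; n = 1450 mmol = 1.450 mol; T = -40.6 °C = 232.5 K; R = 8.314 J/(mol·K).
V = 0.09667 m³

0.0967 m³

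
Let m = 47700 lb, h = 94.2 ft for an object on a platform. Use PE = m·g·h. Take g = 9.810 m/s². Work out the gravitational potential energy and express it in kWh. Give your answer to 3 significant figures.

Directly: PE = mgh.
m = 47700 lb = 21636 kg; h = 94.2 ft = 28.71 m; g = 9.810 m/s².
PE = 6.094×10^6 J
6.094×10^6 J × (1 kWh / 3.600×10^6 J) = 1.693 kWh

1.69 kWh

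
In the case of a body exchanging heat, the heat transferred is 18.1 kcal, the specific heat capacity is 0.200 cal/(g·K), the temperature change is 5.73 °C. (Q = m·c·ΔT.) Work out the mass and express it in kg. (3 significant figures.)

Rearranging: m = Q/(c·ΔT).
Q = 18.1 kcal = 75730 J; c = 0.200 cal/(g·K) = 836.8 J/(kg·K); ΔT = 5.73 °C = 5.730 K.
m = 15.79 kg

15.8 kg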